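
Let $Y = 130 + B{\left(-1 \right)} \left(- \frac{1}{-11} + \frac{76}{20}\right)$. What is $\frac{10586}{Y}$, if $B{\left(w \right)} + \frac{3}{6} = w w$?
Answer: $\frac{582230}{7257} \approx 80.23$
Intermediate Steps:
$B{\left(w \right)} = - \frac{1}{2} + w^{2}$ ($B{\left(w \right)} = - \frac{1}{2} + w w = - \frac{1}{2} + w^{2}$)
$Y = \frac{7257}{55}$ ($Y = 130 + \left(- \frac{1}{2} + \left(-1\right)^{2}\right) \left(- \frac{1}{-11} + \frac{76}{20}\right) = 130 + \left(- \frac{1}{2} + 1\right) \left(\left(-1\right) \left(- \frac{1}{11}\right) + 76 \cdot \frac{1}{20}\right) = 130 + \frac{\frac{1}{11} + \frac{19}{5}}{2} = 130 + \frac{1}{2} \cdot \frac{214}{55} = 130 + \frac{107}{55} = \frac{7257}{55} \approx 131.95$)
$\frac{10586}{Y} = \frac{10586}{\frac{7257}{55}} = 10586 \cdot \frac{55}{7257} = \frac{582230}{7257}$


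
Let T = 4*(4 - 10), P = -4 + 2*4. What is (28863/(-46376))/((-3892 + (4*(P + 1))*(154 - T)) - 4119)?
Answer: 28863/206419576 ≈ 0.00013983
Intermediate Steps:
P = 4 (P = -4 + 8 = 4)
T = -24 (T = 4*(-6) = -24)
(28863/(-46376))/((-3892 + (4*(P + 1))*(154 - T)) - 4119) = (28863/(-46376))/((-3892 + (4*(4 + 1))*(154 - 1*(-24))) - 4119) = (28863*(-1/46376))/((-3892 + (4*5)*(154 + 24)) - 4119) = -28863/(46376*((-3892 + 20*178) - 4119)) = -28863/(46376*((-3892 + 3560) - 4119)) = -28863/(46376*(-332 - 4119)) = -28863/46376/(-4451) = -28863/46376*(-1/4451) = 28863/206419576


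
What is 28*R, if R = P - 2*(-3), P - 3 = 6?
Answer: 420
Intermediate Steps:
P = 9 (P = 3 + 6 = 9)
R = 15 (R = 9 - 2*(-3) = 9 + 6 = 15)
28*R = 28*15 = 420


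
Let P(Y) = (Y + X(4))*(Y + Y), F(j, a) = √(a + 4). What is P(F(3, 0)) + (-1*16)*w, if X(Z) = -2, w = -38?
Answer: 608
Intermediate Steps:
F(j, a) = √(4 + a)
P(Y) = 2*Y*(-2 + Y) (P(Y) = (Y - 2)*(Y + Y) = (-2 + Y)*(2*Y) = 2*Y*(-2 + Y))
P(F(3, 0)) + (-1*16)*w = 2*√(4 + 0)*(-2 + √(4 + 0)) - 1*16*(-38) = 2*√4*(-2 + √4) - 16*(-38) = 2*2*(-2 + 2) + 608 = 2*2*0 + 608 = 0 + 608 = 608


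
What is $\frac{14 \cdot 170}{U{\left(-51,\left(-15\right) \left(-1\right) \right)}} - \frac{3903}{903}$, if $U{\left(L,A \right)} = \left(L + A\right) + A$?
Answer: $- \frac{106243}{903} \approx -117.66$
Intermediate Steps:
$U{\left(L,A \right)} = L + 2 A$ ($U{\left(L,A \right)} = \left(A + L\right) + A = L + 2 A$)
$\frac{14 \cdot 170}{U{\left(-51,\left(-15\right) \left(-1\right) \right)}} - \frac{3903}{903} = \frac{14 \cdot 170}{-51 + 2 \left(\left(-15\right) \left(-1\right)\right)} - \frac{3903}{903} = \frac{2380}{-51 + 2 \cdot 15} - \frac{1301}{301} = \frac{2380}{-51 + 30} - \frac{1301}{301} = \frac{2380}{-21} - \frac{1301}{301} = 2380 \left(- \frac{1}{21}\right) - \frac{1301}{301} = - \frac{340}{3} - \frac{1301}{301} = - \frac{106243}{903}$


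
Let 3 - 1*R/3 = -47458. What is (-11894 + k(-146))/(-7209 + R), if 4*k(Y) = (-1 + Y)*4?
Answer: -12041/135174 ≈ -0.089078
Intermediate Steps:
k(Y) = -1 + Y (k(Y) = ((-1 + Y)*4)/4 = (-4 + 4*Y)/4 = -1 + Y)
R = 142383 (R = 9 - 3*(-47458) = 9 + 142374 = 142383)
(-11894 + k(-146))/(-7209 + R) = (-11894 + (-1 - 146))/(-7209 + 142383) = (-11894 - 147)/135174 = -12041*1/135174 = -12041/135174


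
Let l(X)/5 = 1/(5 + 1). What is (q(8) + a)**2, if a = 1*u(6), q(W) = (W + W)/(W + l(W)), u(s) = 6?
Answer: 171396/2809 ≈ 61.017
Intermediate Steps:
l(X) = 5/6 (l(X) = 5/(5 + 1) = 5/6)
q(W) = 2*W/(5/6 + W) (q(W) = (W + W)/(W + 5/6) = (2*W)/(5/6 + W) = 2*W/(5/6 + W))
a = 6 (a = 1*6 = 6)
(q(8) + a)**2 = (12*8/(5 + 6*8) + 6)**2 = (12*8/(5 + 48) + 6)**2 = (12*8/53 + 6)**2 = (12*8*(1/53) + 6)**2 = (96/53 + 6)**2 = (414/53)**2 = 171396/2809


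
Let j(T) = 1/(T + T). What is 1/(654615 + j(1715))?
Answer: 3430/2245329451 ≈ 1.5276e-6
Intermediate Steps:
j(T) = 1/(2*T)
1/(654615 + j(1715)) = 1/(654615 + (½)/1715) = 1/(654615 + (½)*(1/1715)) = 1/(654615 + 1/3430) = 1/(2245329451/3430) = 3430/2245329451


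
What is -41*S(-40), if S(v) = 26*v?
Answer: 42640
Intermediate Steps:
-41*S(-40) = -1066*(-40) = -41*(-1040) = 42640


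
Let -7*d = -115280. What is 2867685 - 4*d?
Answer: 19612675/7 ≈ 2.8018e+6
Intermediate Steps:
d = 115280/7 (d = -⅐*(-115280) = 115280/7 ≈ 16469.)
2867685 - 4*d = 2867685 - 4*115280/7 = 2867685 - 1*461120/7 = 2867685 - 461120/7 = 19612675/7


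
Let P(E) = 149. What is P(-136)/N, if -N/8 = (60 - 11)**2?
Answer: -149/19208 ≈ -0.0077572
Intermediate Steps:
N = -19208 (N = -8*(60 - 11)**2 = -8*49**2 = -8*2401 = -19208)
P(-136)/N = 149/(-19208) = 149*(-1/19208) = -149/19208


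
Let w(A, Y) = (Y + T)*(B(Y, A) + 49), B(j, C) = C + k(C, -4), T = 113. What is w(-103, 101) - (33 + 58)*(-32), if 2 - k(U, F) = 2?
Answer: -8644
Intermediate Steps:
k(U, F) = 0 (k(U, F) = 2 - 1*2 = 2 - 2 = 0)
B(j, C) = C (B(j, C) = C + 0 = C)
w(A, Y) = (49 + A)*(113 + Y) (w(A, Y) = (Y + 113)*(A + 49) = (113 + Y)*(49 + A) = (49 + A)*(113 + Y))
w(-103, 101) - (33 + 58)*(-32) = (5537 + 49*101 + 113*(-103) - 103*101) - (33 + 58)*(-32) = (5537 + 4949 - 11639 - 10403) - 91*(-32) = -11556 - 1*(-2912) = -11556 + 2912 = -8644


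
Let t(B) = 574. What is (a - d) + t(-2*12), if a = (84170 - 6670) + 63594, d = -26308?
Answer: 167976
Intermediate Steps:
a = 141094 (a = 77500 + 63594 = 141094)
(a - d) + t(-2*12) = (141094 - 1*(-26308)) + 574 = (141094 + 26308) + 574 = 167402 + 574 = 167976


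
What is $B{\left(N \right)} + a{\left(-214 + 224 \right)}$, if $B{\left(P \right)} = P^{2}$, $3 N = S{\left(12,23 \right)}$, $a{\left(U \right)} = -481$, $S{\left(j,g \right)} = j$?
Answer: $-465$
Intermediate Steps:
$N = 4$ ($N = \frac{1}{3} \cdot 12 = 4$)
$B{\left(N \right)} + a{\left(-214 + 224 \right)} = 4^{2} - 481 = 16 - 481 = -465$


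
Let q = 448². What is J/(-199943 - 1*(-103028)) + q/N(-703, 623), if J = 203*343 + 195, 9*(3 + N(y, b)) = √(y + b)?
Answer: -4726704930496/78404235 - 7225344*I*√5/809 ≈ -60286.0 - 19971.0*I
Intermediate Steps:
N(y, b) = -3 + √(b + y)/9 (N(y, b) = -3 + √(y + b)/9 = -3 + √(b + y)/9)
J = 69824 (J = 69629 + 195 = 69824)
q = 200704
J/(-199943 - 1*(-103028)) + q/N(-703, 623) = 69824/(-199943 - 1*(-103028)) + 200704/(-3 + √(623 - 703)/9) = 69824/(-199943 + 103028) + 200704/(-3 + √(-80)/9) = 69824/(-96915) + 200704/(-3 + (4*I*√5)/9) = 69824*(-1/96915) + 200704/(-3 + 4*I*√5/9) = -69824/96915 + 200704/(-3 + 4*I*√5/9)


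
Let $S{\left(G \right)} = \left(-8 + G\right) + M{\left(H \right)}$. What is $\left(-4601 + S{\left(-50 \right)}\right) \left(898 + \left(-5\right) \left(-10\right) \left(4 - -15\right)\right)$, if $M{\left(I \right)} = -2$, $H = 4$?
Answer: $-8613528$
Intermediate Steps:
$S{\left(G \right)} = -10 + G$ ($S{\left(G \right)} = \left(-8 + G\right) - 2 = -10 + G$)
$\left(-4601 + S{\left(-50 \right)}\right) \left(898 + \left(-5\right) \left(-10\right) \left(4 - -15\right)\right) = \left(-4601 - 60\right) \left(898 + \left(-5\right) \left(-10\right) \left(4 - -15\right)\right) = \left(-4601 - 60\right) \left(898 + 50 \left(4 + 15\right)\right) = - 4661 \left(898 + 50 \cdot 19\right) = - 4661 \left(898 + 950\right) = \left(-4661\right) 1848 = -8613528$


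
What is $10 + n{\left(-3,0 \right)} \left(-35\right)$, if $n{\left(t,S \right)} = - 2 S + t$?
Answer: $115$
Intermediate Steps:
$n{\left(t,S \right)} = t - 2 S$
$10 + n{\left(-3,0 \right)} \left(-35\right) = 10 + \left(-3 - 0\right) \left(-35\right) = 10 + \left(-3 + 0\right) \left(-35\right) = 10 - -105 = 10 + 105 = 115$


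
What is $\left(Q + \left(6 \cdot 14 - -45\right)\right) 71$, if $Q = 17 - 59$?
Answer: $6177$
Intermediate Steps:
$Q = -42$ ($Q = 17 - 59 = -42$)
$\left(Q + \left(6 \cdot 14 - -45\right)\right) 71 = \left(-42 + \left(6 \cdot 14 - -45\right)\right) 71 = \left(-42 + \left(84 + 45\right)\right) 71 = \left(-42 + 129\right) 71 = 87 \cdot 71 = 6177$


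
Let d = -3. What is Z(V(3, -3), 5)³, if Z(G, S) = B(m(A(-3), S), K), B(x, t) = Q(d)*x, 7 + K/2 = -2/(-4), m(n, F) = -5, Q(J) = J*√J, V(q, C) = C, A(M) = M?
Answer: -10125*I*√3 ≈ -17537.0*I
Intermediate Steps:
Q(J) = J^(3/2)
K = -13 (K = -14 + 2*(-2/(-4)) = -14 + 2*(-2*(-¼)) = -14 + 2*(½) = -14 + 1 = -13)
B(x, t) = -3*I*x*√3 (B(x, t) = (-3)^(3/2)*x = (-3*I*√3)*x = -3*I*x*√3)
Z(G, S) = 15*I*√3 (Z(G, S) = -3*I*(-5)*√3 = 15*I*√3)
Z(V(3, -3), 5)³ = (15*I*√3)³ = -10125*I*√3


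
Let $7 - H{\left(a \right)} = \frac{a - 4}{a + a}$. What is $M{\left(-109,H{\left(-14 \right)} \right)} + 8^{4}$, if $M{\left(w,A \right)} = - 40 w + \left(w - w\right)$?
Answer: $8456$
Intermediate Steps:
$H{\left(a \right)} = 7 - \frac{-4 + a}{2 a}$ ($H{\left(a \right)} = 7 - \frac{a - 4}{a + a} = 7 - \frac{-4 + a}{2 a}$)
$M{\left(w,A \right)} = - 40 w$ ($M{\left(w,A \right)} = - 40 w + 0 = - 40 w$)
$M{\left(-109,H{\left(-14 \right)} \right)} + 8^{4} = \left(-40\right) \left(-109\right) + 8^{4} = 4360 + 4096 = 8456$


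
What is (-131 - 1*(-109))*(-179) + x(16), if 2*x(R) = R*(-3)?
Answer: 3914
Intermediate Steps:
x(R) = -3*R/2 (x(R) = (R*(-3))/2 = (-3*R)/2 = -3*R/2)
(-131 - 1*(-109))*(-179) + x(16) = (-131 - 1*(-109))*(-179) - 3/2*16 = (-131 + 109)*(-179) - 24 = -22*(-179) - 24 = 3938 - 24 = 3914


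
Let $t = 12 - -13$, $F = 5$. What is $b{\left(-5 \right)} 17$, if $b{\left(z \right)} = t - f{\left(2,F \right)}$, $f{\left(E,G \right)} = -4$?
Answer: $493$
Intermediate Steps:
$t = 25$ ($t = 12 + 13 = 25$)
$b{\left(z \right)} = 29$ ($b{\left(z \right)} = 25 - -4 = 25 + 4 = 29$)
$b{\left(-5 \right)} 17 = 29 \cdot 17 = 493$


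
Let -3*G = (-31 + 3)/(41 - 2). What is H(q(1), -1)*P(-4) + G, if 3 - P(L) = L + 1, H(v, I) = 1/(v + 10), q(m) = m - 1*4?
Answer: 898/819 ≈ 1.0965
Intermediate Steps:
q(m) = -4 + m (q(m) = m - 4 = -4 + m)
H(v, I) = 1/(10 + v)
G = 28/117 (G = -(-31 + 3)/(3*(41 - 2)) = -(-28)/(3*39) = -1/3*(-28/39) = 28/117 ≈ 0.23932)
P(L) = 2 - L (P(L) = 3 - (L + 1) = 3 - (1 + L) = 3 + (-1 - L) = 2 - L)
H(q(1), -1)*P(-4) + G = (2 - 1*(-4))/(10 + (-4 + 1)) + 28/117 = (2 + 4)/(10 - 3) + 28/117 = 6/7 + 28/117 = 898/819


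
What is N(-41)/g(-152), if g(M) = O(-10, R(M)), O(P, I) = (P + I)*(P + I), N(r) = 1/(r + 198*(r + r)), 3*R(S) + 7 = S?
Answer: -1/64603413 ≈ -1.5479e-8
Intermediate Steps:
R(S) = -7/3 + S/3
N(r) = 1/(397*r) (N(r) = 1/(r + 198*(2*r)) = 1/(r + 396*r) = 1/(397*r))
O(P, I) = (I + P)² (O(P, I) = (I + P)*(I + P) = (I + P)²)
g(M) = (-37/3 + M/3)² (g(M) = ((-7/3 + M/3) - 10)² = (-37/3 + M/3)²)
N(-41)/g(-152) = ((1/397)/(-41))/(((-37 - 152)²/9)) = ((1/397)*(-1/41))/(((⅑)*(-189)²)) = -1/(16277*((⅑)*35721)) = -1/16277/3969 = -1/16277*1/3969 = -1/64603413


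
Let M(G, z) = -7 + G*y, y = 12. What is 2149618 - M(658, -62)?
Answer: 2141729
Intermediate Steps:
M(G, z) = -7 + 12*G (M(G, z) = -7 + G*12 = -7 + 12*G)
2149618 - M(658, -62) = 2149618 - (-7 + 12*658) = 2149618 - (-7 + 7896) = 2149618 - 1*7889 = 2149618 - 7889 = 2141729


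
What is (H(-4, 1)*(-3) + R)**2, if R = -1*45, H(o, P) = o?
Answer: 1089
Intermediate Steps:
R = -45
(H(-4, 1)*(-3) + R)**2 = (-4*(-3) - 45)**2 = (12 - 45)**2 = (-33)**2 = 1089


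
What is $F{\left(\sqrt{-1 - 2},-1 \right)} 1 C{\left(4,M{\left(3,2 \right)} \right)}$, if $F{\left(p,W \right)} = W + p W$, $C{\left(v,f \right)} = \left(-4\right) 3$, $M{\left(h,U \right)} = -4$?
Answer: $12 + 12 i \sqrt{3} \approx 12.0 + 20.785 i$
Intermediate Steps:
$C{\left(v,f \right)} = -12$
$F{\left(p,W \right)} = W + W p$
$F{\left(\sqrt{-1 - 2},-1 \right)} 1 C{\left(4,M{\left(3,2 \right)} \right)} = - (1 + \sqrt{-1 - 2}) 1 \left(-12\right) = - (1 + \sqrt{-3}) 1 \left(-12\right) = - (1 + i \sqrt{3}) 1 \left(-12\right) = \left(-1 - i \sqrt{3}\right) 1 \left(-12\right) = \left(-1 - i \sqrt{3}\right) \left(-12\right) = 12 + 12 i \sqrt{3}$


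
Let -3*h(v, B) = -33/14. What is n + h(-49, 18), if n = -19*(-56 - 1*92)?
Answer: 39379/14 ≈ 2812.8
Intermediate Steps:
h(v, B) = 11/14 (h(v, B) = -(-11)/14 = -1/3*(-33/14) = 11/14)
n = 2812 (n = -19*(-56 - 92) = -19*(-148) = 2812)
n + h(-49, 18) = 2812 + 11/14 = 39379/14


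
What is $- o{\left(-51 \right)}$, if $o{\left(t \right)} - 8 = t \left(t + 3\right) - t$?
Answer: $-2507$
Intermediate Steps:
$o{\left(t \right)} = 8 - t + t \left(3 + t\right)$ ($o{\left(t \right)} = 8 + \left(t \left(t + 3\right) - t\right) = 8 + \left(t \left(3 + t\right) - t\right) = 8 + \left(- t + t \left(3 + t\right)\right) = 8 - t + t \left(3 + t\right)$)
$- o{\left(-51 \right)} = - (8 + \left(-51\right)^{2} + 2 \left(-51\right)) = - (8 + 2601 - 102) = \left(-1\right) 2507 = -2507$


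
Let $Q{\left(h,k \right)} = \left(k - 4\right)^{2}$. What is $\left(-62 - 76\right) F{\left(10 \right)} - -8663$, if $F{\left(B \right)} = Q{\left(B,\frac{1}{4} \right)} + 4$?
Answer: $\frac{49363}{8} \approx 6170.4$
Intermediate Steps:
$Q{\left(h,k \right)} = \left(-4 + k\right)^{2}$
$F{\left(B \right)} = \frac{289}{16}$ ($F{\left(B \right)} = \left(-4 + \frac{1}{4}\right)^{2} + 4 = \left(- \frac{15}{4}\right)^{2} + 4 = \frac{225}{16} + 4 = \frac{289}{16}$)
$\left(-62 - 76\right) F{\left(10 \right)} - -8663 = \left(-62 - 76\right) \frac{289}{16} - -8663 = \left(-138\right) \frac{289}{16} + 8663 = - \frac{19941}{8} + 8663 = \frac{49363}{8}$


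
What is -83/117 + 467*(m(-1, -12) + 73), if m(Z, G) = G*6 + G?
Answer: -601112/117 ≈ -5137.7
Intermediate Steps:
m(Z, G) = 7*G (m(Z, G) = 6*G + G = 7*G)
-83/117 + 467*(m(-1, -12) + 73) = -83/117 + 467*(7*(-12) + 73) = -83*1/117 + 467*(-84 + 73) = -83/117 + 467*(-11) = -83/117 - 5137 = -601112/117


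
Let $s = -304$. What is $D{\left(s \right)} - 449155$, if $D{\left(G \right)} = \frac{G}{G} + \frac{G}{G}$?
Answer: $-449153$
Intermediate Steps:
$D{\left(G \right)} = 2$ ($D{\left(G \right)} = 1 + 1 = 2$)
$D{\left(s \right)} - 449155 = 2 - 449155 = -449153$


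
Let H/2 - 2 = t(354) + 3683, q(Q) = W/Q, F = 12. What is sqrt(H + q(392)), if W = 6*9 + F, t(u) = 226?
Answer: 17*sqrt(5305)/14 ≈ 88.443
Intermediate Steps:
W = 66 (W = 6*9 + 12 = 54 + 12 = 66)
q(Q) = 66/Q
H = 7822 (H = 4 + 2*(226 + 3683) = 4 + 2*3909 = 4 + 7818 = 7822)
sqrt(H + q(392)) = sqrt(7822 + 66/392) = sqrt(7822 + 66*(1/392)) = sqrt(7822 + 33/196) = sqrt(1533145/196) = 17*sqrt(5305)/14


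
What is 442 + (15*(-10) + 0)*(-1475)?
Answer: 221692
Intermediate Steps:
442 + (15*(-10) + 0)*(-1475) = 442 + (-150 + 0)*(-1475) = 442 - 150*(-1475) = 442 + 221250 = 221692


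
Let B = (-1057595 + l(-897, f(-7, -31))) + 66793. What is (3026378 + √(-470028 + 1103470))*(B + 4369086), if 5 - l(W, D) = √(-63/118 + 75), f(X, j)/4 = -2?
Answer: (3026378 + √633442)*(398638102 - √1036866)/118 ≈ 1.0227e+13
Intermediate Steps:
f(X, j) = -8 (f(X, j) = 4*(-2) = -8)
l(W, D) = 5 - √1036866/118 (l(W, D) = 5 - √(-63/118 + 75) = 5 - √(8787/118) = 5 - √1036866/118)
B = -990797 - √1036866/118 (B = (-1057595 + (5 - √1036866/118)) + 66793 = (-1057590 - √1036866/118) + 66793 = -990797 - √1036866/118 ≈ -9.9081e+5)
(3026378 + √(-470028 + 1103470))*(B + 4369086) = (3026378 + √(-470028 + 1103470))*((-990797 - √1036866/118) + 4369086) = (3026378 + √633442)*(3378289 - √1036866/118)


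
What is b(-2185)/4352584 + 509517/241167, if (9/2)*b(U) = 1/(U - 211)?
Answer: 7970469657608843/3772620454147632 ≈ 2.1127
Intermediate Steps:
b(U) = 2/(9*(-211 + U)) (b(U) = 2/(9*(U - 211)) = 2/(9*(-211 + U)))
b(-2185)/4352584 + 509517/241167 = (2/(9*(-211 - 2185)))/4352584 + 509517/241167 = ((2/9)/(-2396))*(1/4352584) + 509517*(1/241167) = ((2/9)*(-1/2396))*(1/4352584) + 169839/80389 = -1/10782*1/4352584 + 169839/80389 = -1/46929560688 + 169839/80389 = 7970469657608843/3772620454147632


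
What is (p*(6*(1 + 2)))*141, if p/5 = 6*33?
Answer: 2512620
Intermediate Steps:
p = 990 (p = 5*(6*33) = 5*198 = 990)
(p*(6*(1 + 2)))*141 = (990*(6*(1 + 2)))*141 = (990*(6*3))*141 = (990*18)*141 = 17820*141 = 2512620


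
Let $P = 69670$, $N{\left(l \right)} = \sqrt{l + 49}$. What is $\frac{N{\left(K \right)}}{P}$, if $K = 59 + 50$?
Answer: $\frac{\sqrt{158}}{69670} \approx 0.00018042$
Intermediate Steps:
$K = 109$
$N{\left(l \right)} = \sqrt{49 + l}$
$\frac{N{\left(K \right)}}{P} = \frac{\sqrt{49 + 109}}{69670} = \sqrt{158} \cdot \frac{1}{69670} = \frac{\sqrt{158}}{69670}$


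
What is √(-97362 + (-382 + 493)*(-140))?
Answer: I*√112902 ≈ 336.01*I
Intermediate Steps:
√(-97362 + (-382 + 493)*(-140)) = √(-97362 + 111*(-140)) = √(-97362 - 15540) = √(-112902) = I*√112902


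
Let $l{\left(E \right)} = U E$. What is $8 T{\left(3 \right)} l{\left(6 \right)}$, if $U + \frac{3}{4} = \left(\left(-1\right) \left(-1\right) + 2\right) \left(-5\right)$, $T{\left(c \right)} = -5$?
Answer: $3780$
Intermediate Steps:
$U = - \frac{63}{4}$ ($U = - \frac{3}{4} + \left(\left(-1\right) \left(-1\right) + 2\right) \left(-5\right) = - \frac{3}{4} + \left(1 + 2\right) \left(-5\right) = - \frac{3}{4} + 3 \left(-5\right) = - \frac{3}{4} - 15 = - \frac{63}{4} \approx -15.75$)
$l{\left(E \right)} = - \frac{63 E}{4}$
$8 T{\left(3 \right)} l{\left(6 \right)} = 8 \left(-5\right) \left(\left(- \frac{63}{4}\right) 6\right) = \left(-40\right) \left(- \frac{189}{2}\right) = 3780$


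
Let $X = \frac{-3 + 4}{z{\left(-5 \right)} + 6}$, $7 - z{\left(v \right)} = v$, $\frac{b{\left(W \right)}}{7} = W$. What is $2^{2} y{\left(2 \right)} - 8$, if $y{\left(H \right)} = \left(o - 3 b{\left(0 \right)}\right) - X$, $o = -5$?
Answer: $- \frac{254}{9} \approx -28.222$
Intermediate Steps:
$b{\left(W \right)} = 7 W$
$z{\left(v \right)} = 7 - v$
$X = \frac{1}{18}$ ($X = \frac{-3 + 4}{\left(7 - -5\right) + 6} = 1 \frac{1}{\left(7 + 5\right) + 6} = 1 \frac{1}{12 + 6} = 1 \cdot \frac{1}{18} = \frac{1}{18} \approx 0.055556$)
$y{\left(H \right)} = - \frac{91}{18}$ ($y{\left(H \right)} = \left(-5 - 3 \cdot 7 \cdot 0\right) - \frac{1}{18} = \left(-5 - 0\right) - \frac{1}{18} = \left(-5 + 0\right) - \frac{1}{18} = -5 - \frac{1}{18} = - \frac{91}{18}$)
$2^{2} y{\left(2 \right)} - 8 = 2^{2} \left(- \frac{91}{18}\right) - 8 = 4 \left(- \frac{91}{18}\right) - 8 = - \frac{182}{9} - 8 = - \frac{254}{9}$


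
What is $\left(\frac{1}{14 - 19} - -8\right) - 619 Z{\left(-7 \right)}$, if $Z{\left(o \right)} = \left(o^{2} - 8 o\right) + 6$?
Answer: $- \frac{343506}{5} \approx -68701.0$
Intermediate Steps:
$Z{\left(o \right)} = 6 + o^{2} - 8 o$
$\left(\frac{1}{14 - 19} - -8\right) - 619 Z{\left(-7 \right)} = \left(\frac{1}{14 - 19} - -8\right) - 619 \left(6 + \left(-7\right)^{2} - -56\right) = \left(\frac{1}{-5} + 8\right) - 619 \left(6 + 49 + 56\right) = \left(- \frac{1}{5} + 8\right) - 68709 = \frac{39}{5} - 68709 = - \frac{343506}{5}$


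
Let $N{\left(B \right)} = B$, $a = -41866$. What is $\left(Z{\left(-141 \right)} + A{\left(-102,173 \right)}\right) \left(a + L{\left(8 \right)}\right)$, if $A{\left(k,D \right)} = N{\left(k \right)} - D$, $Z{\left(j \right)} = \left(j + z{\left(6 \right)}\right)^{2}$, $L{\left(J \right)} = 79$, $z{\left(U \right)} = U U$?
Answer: $-449210250$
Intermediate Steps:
$z{\left(U \right)} = U^{2}$
$Z{\left(j \right)} = \left(36 + j\right)^{2}$ ($Z{\left(j \right)} = \left(j + 6^{2}\right)^{2} = \left(j + 36\right)^{2} = \left(36 + j\right)^{2}$)
$A{\left(k,D \right)} = k - D$
$\left(Z{\left(-141 \right)} + A{\left(-102,173 \right)}\right) \left(a + L{\left(8 \right)}\right) = \left(\left(36 - 141\right)^{2} - 275\right) \left(-41866 + 79\right) = \left(\left(-105\right)^{2} - 275\right) \left(-41787\right) = \left(11025 - 275\right) \left(-41787\right) = 10750 \left(-41787\right) = -449210250$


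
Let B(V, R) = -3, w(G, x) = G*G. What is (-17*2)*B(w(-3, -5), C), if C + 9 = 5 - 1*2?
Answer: 102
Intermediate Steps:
w(G, x) = G²
C = -6 (C = -9 + (5 - 1*2) = -9 + (5 - 2) = -9 + 3 = -6)
(-17*2)*B(w(-3, -5), C) = -17*2*(-3) = -34*(-3) = 102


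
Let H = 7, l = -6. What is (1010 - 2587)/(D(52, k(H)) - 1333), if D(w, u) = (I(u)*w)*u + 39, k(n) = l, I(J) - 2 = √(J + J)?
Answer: 1512343/2423426 - 246012*I*√3/1211713 ≈ 0.62405 - 0.35166*I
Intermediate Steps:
I(J) = 2 + √2*√J (I(J) = 2 + √(J + J) = 2 + √(2*J) = 2 + √2*√J)
k(n) = -6
D(w, u) = 39 + u*w*(2 + √2*√u) (D(w, u) = ((2 + √2*√u)*w)*u + 39 = (w*(2 + √2*√u))*u + 39 = u*w*(2 + √2*√u) + 39 = 39 + u*w*(2 + √2*√u))
(1010 - 2587)/(D(52, k(H)) - 1333) = (1010 - 2587)/((39 - 6*52*(2 + √2*√(-6))) - 1333) = -1577/((39 - 6*52*(2 + √2*(I*√6))) - 1333) = -1577/((39 - 6*52*(2 + 2*I*√3)) - 1333) = -1577/((39 + (-624 - 624*I*√3)) - 1333) = -1577/((-585 - 624*I*√3) - 1333) = -1577/(-1918 - 624*I*√3)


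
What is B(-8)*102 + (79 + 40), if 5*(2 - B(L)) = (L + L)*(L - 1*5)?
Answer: -19601/5 ≈ -3920.2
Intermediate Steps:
B(L) = 2 - 2*L*(-5 + L)/5 (B(L) = 2 - (L + L)*(L - 1*5)/5 = 2 - 2*L*(L - 5)/5 = 2 - 2*L*(-5 + L)/5)
B(-8)*102 + (79 + 40) = (2 + 2*(-8) - 2/5*(-8)**2)*102 + (79 + 40) = (2 - 16 - 2/5*64)*102 + 119 = (2 - 16 - 128/5)*102 + 119 = -198/5*102 + 119 = -20196/5 + 119 = -19601/5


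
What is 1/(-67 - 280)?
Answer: -1/347 ≈ -0.0028818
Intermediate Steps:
1/(-67 - 280) = 1/(-347) = -1/347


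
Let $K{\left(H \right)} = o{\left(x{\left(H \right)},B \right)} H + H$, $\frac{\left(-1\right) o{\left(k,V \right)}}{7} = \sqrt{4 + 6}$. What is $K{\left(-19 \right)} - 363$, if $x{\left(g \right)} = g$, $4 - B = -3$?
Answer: $-382 + 133 \sqrt{10} \approx 38.583$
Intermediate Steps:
$B = 7$ ($B = 4 - -3 = 4 + 3 = 7$)
$o{\left(k,V \right)} = - 7 \sqrt{10}$ ($o{\left(k,V \right)} = - 7 \sqrt{4 + 6} = - 7 \sqrt{10}$)
$K{\left(H \right)} = H - 7 H \sqrt{10}$ ($K{\left(H \right)} = - 7 \sqrt{10} H + H = - 7 H \sqrt{10} + H = H - 7 H \sqrt{10}$)
$K{\left(-19 \right)} - 363 = - 19 \left(1 - 7 \sqrt{10}\right) - 363 = \left(-19 + 133 \sqrt{10}\right) - 363 = -382 + 133 \sqrt{10}$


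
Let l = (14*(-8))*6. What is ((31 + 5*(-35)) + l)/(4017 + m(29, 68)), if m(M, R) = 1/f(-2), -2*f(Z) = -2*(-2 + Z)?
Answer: -3264/16067 ≈ -0.20315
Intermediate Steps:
f(Z) = -2 + Z (f(Z) = -(-1)*(-2 + Z) = -(4 - 2*Z)/2 = -2 + Z)
l = -672 (l = -112*6 = -672)
m(M, R) = -1/4 (m(M, R) = 1/(-2 - 2) = 1/(-4) = -1/4)
((31 + 5*(-35)) + l)/(4017 + m(29, 68)) = ((31 + 5*(-35)) - 672)/(4017 - 1/4) = ((31 - 175) - 672)/(16067/4) = (-144 - 672)*(4/16067) = -816*4/16067 = -3264/16067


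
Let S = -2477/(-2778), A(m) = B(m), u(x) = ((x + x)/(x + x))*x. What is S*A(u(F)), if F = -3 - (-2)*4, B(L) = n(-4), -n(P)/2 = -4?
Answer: 9908/1389 ≈ 7.1332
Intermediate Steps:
n(P) = 8 (n(P) = -2*(-4) = 8)
B(L) = 8
F = 5 (F = -3 - 1*(-8) = -3 + 8 = 5)
u(x) = x (u(x) = ((2*x)/((2*x)))*x = ((2*x)*(1/(2*x)))*x = 1*x = x)
A(m) = 8
S = 2477/2778 (S = -2477*(-1/2778) = 2477/2778 ≈ 0.89165)
S*A(u(F)) = (2477/2778)*8 = 9908/1389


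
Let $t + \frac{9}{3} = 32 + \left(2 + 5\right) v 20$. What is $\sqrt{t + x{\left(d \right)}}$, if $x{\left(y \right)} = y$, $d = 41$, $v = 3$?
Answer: $7 \sqrt{10} \approx 22.136$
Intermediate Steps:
$t = 449$ ($t = -3 + \left(32 + \left(2 + 5\right) 3 \cdot 20\right) = -3 + \left(32 + 7 \cdot 3 \cdot 20\right) = -3 + \left(32 + 21 \cdot 20\right) = -3 + \left(32 + 420\right) = -3 + 452 = 449$)
$\sqrt{t + x{\left(d \right)}} = \sqrt{449 + 41} = \sqrt{490} = 7 \sqrt{10}$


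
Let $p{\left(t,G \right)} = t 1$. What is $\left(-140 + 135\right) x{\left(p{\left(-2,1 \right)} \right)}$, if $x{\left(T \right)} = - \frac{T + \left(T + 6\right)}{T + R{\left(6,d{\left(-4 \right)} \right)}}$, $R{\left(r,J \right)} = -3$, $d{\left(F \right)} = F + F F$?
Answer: $-2$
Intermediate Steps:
$d{\left(F \right)} = F + F^{2}$
$p{\left(t,G \right)} = t$
$x{\left(T \right)} = - \frac{6 + 2 T}{-3 + T}$ ($x{\left(T \right)} = - \frac{T + \left(T + 6\right)}{T - 3} = - \frac{T + \left(6 + T\right)}{-3 + T} = - \frac{6 + 2 T}{-3 + T}$)
$\left(-140 + 135\right) x{\left(p{\left(-2,1 \right)} \right)} = \left(-140 + 135\right) \frac{2 \left(-3 - -2\right)}{-3 - 2} = - 5 \frac{2 \left(-3 + 2\right)}{-5} = - 5 \cdot 2 \left(- \frac{1}{5}\right) \left(-1\right) = \left(-5\right) \frac{2}{5} = -2$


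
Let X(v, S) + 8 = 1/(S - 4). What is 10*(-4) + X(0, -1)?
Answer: -241/5 ≈ -48.200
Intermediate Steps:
X(v, S) = -8 + 1/(-4 + S) (X(v, S) = -8 + 1/(S - 4) = -8 + 1/(-4 + S))
10*(-4) + X(0, -1) = 10*(-4) + (33 - 8*(-1))/(-4 - 1) = -40 + (33 + 8)/(-5) = -40 - 1/5*41 = -40 - 41/5 = -241/5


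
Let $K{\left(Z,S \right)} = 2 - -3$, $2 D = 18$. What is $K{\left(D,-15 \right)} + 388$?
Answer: $393$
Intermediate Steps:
$D = 9$ ($D = \frac{1}{2} \cdot 18 = 9$)
$K{\left(Z,S \right)} = 5$ ($K{\left(Z,S \right)} = 2 + 3 = 5$)
$K{\left(D,-15 \right)} + 388 = 5 + 388 = 393$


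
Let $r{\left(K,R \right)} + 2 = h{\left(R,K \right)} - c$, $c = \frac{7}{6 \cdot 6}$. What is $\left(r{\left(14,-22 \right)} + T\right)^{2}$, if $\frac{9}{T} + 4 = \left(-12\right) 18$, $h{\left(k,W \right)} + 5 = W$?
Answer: $\frac{44849809}{980100} \approx 45.76$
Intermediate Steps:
$h{\left(k,W \right)} = -5 + W$
$c = \frac{7}{36} \approx 0.19444$
$r{\left(K,R \right)} = - \frac{259}{36} + K$ ($r{\left(K,R \right)} = -2 + \left(\left(-5 + K\right) - \frac{7}{36}\right) = -2 + \left(- \frac{187}{36} + K\right) = - \frac{259}{36} + K$)
$T = - \frac{9}{220}$ ($T = \frac{9}{-4 - 216} = \frac{9}{-220} = 9 \left(- \frac{1}{220}\right) = - \frac{9}{220} \approx -0.040909$)
$\left(r{\left(14,-22 \right)} + T\right)^{2} = \left(\left(- \frac{259}{36} + 14\right) - \frac{9}{220}\right)^{2} = \left(\frac{245}{36} - \frac{9}{220}\right)^{2} = \left(\frac{6697}{990}\right)^{2} = \frac{44849809}{980100}$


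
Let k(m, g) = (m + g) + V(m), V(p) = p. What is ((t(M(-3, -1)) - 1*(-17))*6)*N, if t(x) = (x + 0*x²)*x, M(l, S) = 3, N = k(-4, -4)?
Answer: -1872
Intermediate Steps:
k(m, g) = g + 2*m (k(m, g) = (m + g) + m = (g + m) + m = g + 2*m)
N = -12 (N = -4 + 2*(-4) = -4 - 8 = -12)
t(x) = x² (t(x) = (x + 0)*x = x*x = x²)
((t(M(-3, -1)) - 1*(-17))*6)*N = ((3² - 1*(-17))*6)*(-12) = ((9 + 17)*6)*(-12) = (26*6)*(-12) = 156*(-12) = -1872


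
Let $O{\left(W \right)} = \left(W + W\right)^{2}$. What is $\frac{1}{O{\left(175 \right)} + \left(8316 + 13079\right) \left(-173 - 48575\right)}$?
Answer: $- \frac{1}{1042840960} \approx -9.5892 \cdot 10^{-10}$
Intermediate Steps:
$O{\left(W \right)} = 4 W^{2}$ ($O{\left(W \right)} = \left(2 W\right)^{2} = 4 W^{2}$)
$\frac{1}{O{\left(175 \right)} + \left(8316 + 13079\right) \left(-173 - 48575\right)} = \frac{1}{4 \cdot 175^{2} + \left(8316 + 13079\right) \left(-173 - 48575\right)} = \frac{1}{4 \cdot 30625 + 21395 \left(-48748\right)} = \frac{1}{122500 - 1042963460} = \frac{1}{-1042840960} = - \frac{1}{1042840960}$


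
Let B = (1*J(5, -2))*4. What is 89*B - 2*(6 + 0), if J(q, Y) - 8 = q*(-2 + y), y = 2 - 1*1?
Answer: 1056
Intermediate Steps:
y = 1 (y = 2 - 1 = 1)
J(q, Y) = 8 - q (J(q, Y) = 8 + q*(-2 + 1) = 8 + q*(-1) = 8 - q)
B = 12 (B = (1*(8 - 1*5))*4 = (1*(8 - 5))*4 = (1*3)*4 = 3*4 = 12)
89*B - 2*(6 + 0) = 89*12 - 2*(6 + 0) = 1068 - 2*6 = 1068 - 12 = 1056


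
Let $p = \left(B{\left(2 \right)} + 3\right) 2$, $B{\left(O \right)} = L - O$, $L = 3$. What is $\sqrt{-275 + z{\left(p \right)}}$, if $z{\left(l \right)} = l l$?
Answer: $i \sqrt{211} \approx 14.526 i$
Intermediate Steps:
$B{\left(O \right)} = 3 - O$
$p = 8$ ($p = \left(\left(3 - 2\right) + 3\right) 2 = \left(1 + 3\right) 2 = 4 \cdot 2 = 8$)
$z{\left(l \right)} = l^{2}$
$\sqrt{-275 + z{\left(p \right)}} = \sqrt{-275 + 8^{2}} = \sqrt{-275 + 64} = \sqrt{-211} = i \sqrt{211}$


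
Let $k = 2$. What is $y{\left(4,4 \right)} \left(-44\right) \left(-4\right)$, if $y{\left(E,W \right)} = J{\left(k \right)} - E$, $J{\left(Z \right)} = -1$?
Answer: $-880$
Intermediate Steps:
$y{\left(E,W \right)} = -1 - E$
$y{\left(4,4 \right)} \left(-44\right) \left(-4\right) = \left(-1 - 4\right) \left(-44\right) \left(-4\right) = \left(-5\right) \left(-44\right) \left(-4\right) = 220 \left(-4\right) = -880$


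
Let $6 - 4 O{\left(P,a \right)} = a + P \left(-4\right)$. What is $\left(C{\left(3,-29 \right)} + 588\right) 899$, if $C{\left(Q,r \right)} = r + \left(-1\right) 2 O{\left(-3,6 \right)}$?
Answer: $507935$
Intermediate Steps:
$O{\left(P,a \right)} = \frac{3}{2} + P - \frac{a}{4}$ ($O{\left(P,a \right)} = \frac{3}{2} - \frac{a + P \left(-4\right)}{4} = \frac{3}{2} - \frac{a - 4 P}{4} = \frac{3}{2} + \left(P - \frac{a}{4}\right) = \frac{3}{2} + P - \frac{a}{4}$)
$C{\left(Q,r \right)} = 6 + r$ ($C{\left(Q,r \right)} = r + \left(-1\right) 2 \left(\frac{3}{2} - 3 - \frac{3}{2}\right) = r - 2 \left(\frac{3}{2} - 3 - \frac{3}{2}\right) = r - -6 = r + 6 = 6 + r$)
$\left(C{\left(3,-29 \right)} + 588\right) 899 = \left(\left(6 - 29\right) + 588\right) 899 = \left(-23 + 588\right) 899 = 565 \cdot 899 = 507935$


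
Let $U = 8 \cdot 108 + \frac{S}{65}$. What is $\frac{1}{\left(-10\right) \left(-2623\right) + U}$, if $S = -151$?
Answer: $\frac{65}{1760959} \approx 3.6912 \cdot 10^{-5}$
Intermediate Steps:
$U = \frac{56009}{65}$ ($U = 8 \cdot 108 - \frac{151}{65} = 864 - \frac{151}{65} = \frac{56009}{65} \approx 861.68$)
$\frac{1}{\left(-10\right) \left(-2623\right) + U} = \frac{1}{\left(-10\right) \left(-2623\right) + \frac{56009}{65}} = \frac{1}{26230 + \frac{56009}{65}} = \frac{1}{\frac{1760959}{65}} = \frac{65}{1760959}$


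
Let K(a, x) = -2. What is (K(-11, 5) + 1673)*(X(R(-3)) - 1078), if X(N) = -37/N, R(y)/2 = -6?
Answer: -7184743/4 ≈ -1.7962e+6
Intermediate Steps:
R(y) = -12 (R(y) = 2*(-6) = -12)
(K(-11, 5) + 1673)*(X(R(-3)) - 1078) = (-2 + 1673)*(-37/(-12) - 1078) = 1671*(-37*(-1/12) - 1078) = 1671*(37/12 - 1078) = 1671*(-12899/12) = -7184743/4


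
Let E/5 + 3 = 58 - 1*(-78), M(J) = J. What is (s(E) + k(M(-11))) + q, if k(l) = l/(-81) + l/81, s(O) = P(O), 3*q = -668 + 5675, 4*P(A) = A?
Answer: 7341/4 ≈ 1835.3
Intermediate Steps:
P(A) = A/4
E = 665 (E = -15 + 5*(58 - 1*(-78)) = -15 + 5*(58 + 78) = -15 + 5*136 = -15 + 680 = 665)
q = 1669 (q = (-668 + 5675)/3 = (1/3)*5007 = 1669)
s(O) = O/4
k(l) = 0 (k(l) = l*(-1/81) + l*(1/81) = -l/81 + l/81 = 0)
(s(E) + k(M(-11))) + q = ((1/4)*665 + 0) + 1669 = (665/4 + 0) + 1669 = 665/4 + 1669 = 7341/4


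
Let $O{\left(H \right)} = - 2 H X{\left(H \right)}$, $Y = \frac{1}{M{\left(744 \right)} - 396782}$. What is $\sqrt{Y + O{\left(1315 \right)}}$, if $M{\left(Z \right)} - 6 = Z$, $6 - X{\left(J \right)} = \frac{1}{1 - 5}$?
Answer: $\frac{i \sqrt{10070623473547}}{24752} \approx 128.21 i$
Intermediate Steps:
$X{\left(J \right)} = \frac{25}{4}$ ($X{\left(J \right)} = 6 - \frac{1}{1 - 5} = 6 - \frac{1}{-4} = 6 - - \frac{1}{4} = 6 + \frac{1}{4} = \frac{25}{4}$)
$M{\left(Z \right)} = 6 + Z$
$Y = - \frac{1}{396032}$ ($Y = \frac{1}{\left(6 + 744\right) - 396782} = \frac{1}{750 - 396782} = \frac{1}{-396032} = - \frac{1}{396032} \approx -2.525 \cdot 10^{-6}$)
$O{\left(H \right)} = - \frac{25 H}{2}$ ($O{\left(H \right)} = - 2 H \frac{25}{4} = - \frac{25 H}{2}$)
$\sqrt{Y + O{\left(1315 \right)}} = \sqrt{- \frac{1}{396032} - \frac{32875}{2}} = \sqrt{- \frac{6509776001}{396032}} = \frac{i \sqrt{10070623473547}}{24752}$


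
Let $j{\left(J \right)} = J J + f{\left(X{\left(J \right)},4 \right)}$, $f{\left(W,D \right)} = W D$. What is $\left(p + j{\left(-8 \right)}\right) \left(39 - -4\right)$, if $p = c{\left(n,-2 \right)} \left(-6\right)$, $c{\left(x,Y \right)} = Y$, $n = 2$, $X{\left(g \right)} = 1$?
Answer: $3440$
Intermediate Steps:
$f{\left(W,D \right)} = D W$
$j{\left(J \right)} = 4 + J^{2}$ ($j{\left(J \right)} = J J + 4 \cdot 1 = J^{2} + 4 = 4 + J^{2}$)
$p = 12$ ($p = \left(-2\right) \left(-6\right) = 12$)
$\left(p + j{\left(-8 \right)}\right) \left(39 - -4\right) = \left(12 + \left(4 + \left(-8\right)^{2}\right)\right) \left(39 - -4\right) = \left(12 + \left(4 + 64\right)\right) \left(39 + 4\right) = \left(12 + 68\right) 43 = 80 \cdot 43 = 3440$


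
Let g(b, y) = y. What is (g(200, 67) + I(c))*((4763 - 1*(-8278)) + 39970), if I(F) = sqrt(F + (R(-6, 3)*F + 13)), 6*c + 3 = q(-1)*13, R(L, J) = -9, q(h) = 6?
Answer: 3551737 + 53011*I*sqrt(87) ≈ 3.5517e+6 + 4.9445e+5*I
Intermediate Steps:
c = 25/2 (c = -1/2 + (6*13)/6 = -1/2 + (1/6)*78 = -1/2 + 13 = 25/2 ≈ 12.500)
I(F) = sqrt(13 - 8*F) (I(F) = sqrt(F + (-9*F + 13)) = sqrt(F + (13 - 9*F)) = sqrt(13 - 8*F))
(g(200, 67) + I(c))*((4763 - 1*(-8278)) + 39970) = (67 + sqrt(13 - 8*25/2))*((4763 - 1*(-8278)) + 39970) = (67 + sqrt(13 - 100))*((4763 + 8278) + 39970) = (67 + sqrt(-87))*(13041 + 39970) = (67 + I*sqrt(87))*53011 = 3551737 + 53011*I*sqrt(87)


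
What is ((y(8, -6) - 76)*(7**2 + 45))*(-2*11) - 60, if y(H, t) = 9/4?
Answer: 152455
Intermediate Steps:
y(H, t) = 9/4 (y(H, t) = 9*(1/4) = 9/4)
((y(8, -6) - 76)*(7**2 + 45))*(-2*11) - 60 = ((9/4 - 76)*(7**2 + 45))*(-2*11) - 60 = -295*(49 + 45)/4*(-22) - 60 = -295/4*94*(-22) - 60 = -13865/2*(-22) - 60 = 152515 - 60 = 152455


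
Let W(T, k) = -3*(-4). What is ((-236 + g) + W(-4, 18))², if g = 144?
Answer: 6400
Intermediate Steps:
W(T, k) = 12
((-236 + g) + W(-4, 18))² = ((-236 + 144) + 12)² = (-92 + 12)² = (-80)² = 6400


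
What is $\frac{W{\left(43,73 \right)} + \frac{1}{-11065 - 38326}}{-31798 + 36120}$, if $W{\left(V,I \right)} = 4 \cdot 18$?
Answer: $\frac{3556151}{213467902} \approx 0.016659$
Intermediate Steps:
$W{\left(V,I \right)} = 72$
$\frac{W{\left(43,73 \right)} + \frac{1}{-11065 - 38326}}{-31798 + 36120} = \frac{72 + \frac{1}{-11065 - 38326}}{-31798 + 36120} = \frac{72 + \frac{1}{-49391}}{4322} = \left(72 - \frac{1}{49391}\right) \frac{1}{4322} = \frac{3556151}{49391} \cdot \frac{1}{4322} = \frac{3556151}{213467902}$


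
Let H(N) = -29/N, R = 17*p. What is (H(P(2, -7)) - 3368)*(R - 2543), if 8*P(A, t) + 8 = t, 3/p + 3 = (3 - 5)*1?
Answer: 641976608/75 ≈ 8.5597e+6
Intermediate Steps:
p = -⅗ (p = 3/(-3 + (3 - 5)*1) = 3/(-3 - 2*1) = 3/(-3 - 2) = 3/(-5) = 3*(-⅕) = -⅗ ≈ -0.60000)
P(A, t) = -1 + t/8
R = -51/5 (R = 17*(-⅗) = -51/5 ≈ -10.200)
(H(P(2, -7)) - 3368)*(R - 2543) = (-29/(-1 + (⅛)*(-7)) - 3368)*(-51/5 - 2543) = (-29/(-1 - 7/8) - 3368)*(-12766/5) = (-29/(-15/8) - 3368)*(-12766/5) = (-29*(-8/15) - 3368)*(-12766/5) = (232/15 - 3368)*(-12766/5) = -50288/15*(-12766/5) = 641976608/75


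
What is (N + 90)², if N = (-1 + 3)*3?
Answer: 9216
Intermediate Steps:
N = 6 (N = 2*3 = 6)
(N + 90)² = (6 + 90)² = 96² = 9216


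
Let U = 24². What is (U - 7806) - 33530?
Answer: -40760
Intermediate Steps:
U = 576
(U - 7806) - 33530 = (576 - 7806) - 33530 = -7230 - 33530 = -40760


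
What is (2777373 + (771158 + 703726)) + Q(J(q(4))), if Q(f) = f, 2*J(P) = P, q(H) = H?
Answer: 4252259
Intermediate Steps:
J(P) = P/2
(2777373 + (771158 + 703726)) + Q(J(q(4))) = (2777373 + (771158 + 703726)) + (1/2)*4 = (2777373 + 1474884) + 2 = 4252257 + 2 = 4252259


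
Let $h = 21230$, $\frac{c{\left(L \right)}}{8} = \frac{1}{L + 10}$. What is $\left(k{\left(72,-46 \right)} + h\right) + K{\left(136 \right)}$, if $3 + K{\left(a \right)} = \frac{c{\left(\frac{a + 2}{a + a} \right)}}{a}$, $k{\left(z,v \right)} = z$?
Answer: $\frac{30436279}{1429} \approx 21299.0$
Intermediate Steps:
$c{\left(L \right)} = \frac{8}{10 + L}$ ($c{\left(L \right)} = \frac{8}{L + 10} = \frac{8}{10 + L}$)
$K{\left(a \right)} = -3 + \frac{8}{a \left(10 + \frac{2 + a}{2 a}\right)}$ ($K{\left(a \right)} = -3 + \frac{8 \frac{1}{10 + \frac{a + 2}{a + a}}}{a} = -3 + \frac{8 \frac{1}{10 + \frac{2 + a}{2 a}}}{a} = -3 + \frac{8}{a \left(10 + \frac{2 + a}{2 a}\right)}$)
$\left(k{\left(72,-46 \right)} + h\right) + K{\left(136 \right)} = \left(72 + 21230\right) + \frac{10 - 8568}{2 + 21 \cdot 136} = 21302 + \frac{10 - 8568}{2 + 2856} = 21302 + \frac{1}{2858} \left(-8558\right) = 21302 - \frac{4279}{1429} = \frac{30436279}{1429}$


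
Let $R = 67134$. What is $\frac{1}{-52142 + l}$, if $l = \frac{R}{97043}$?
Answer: $- \frac{97043}{5059948972} \approx -1.9179 \cdot 10^{-5}$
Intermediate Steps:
$l = \frac{67134}{97043} \approx 0.6918$
$\frac{1}{-52142 + l} = \frac{1}{-52142 + \frac{67134}{97043}} = \frac{1}{- \frac{5059948972}{97043}} = - \frac{97043}{5059948972}$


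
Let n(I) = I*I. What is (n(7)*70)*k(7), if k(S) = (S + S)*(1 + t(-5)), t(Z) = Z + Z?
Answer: -432180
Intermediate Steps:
t(Z) = 2*Z
n(I) = I**2
k(S) = -18*S (k(S) = (S + S)*(1 + 2*(-5)) = (2*S)*(1 - 10) = (2*S)*(-9) = -18*S)
(n(7)*70)*k(7) = (7**2*70)*(-18*7) = (49*70)*(-126) = 3430*(-126) = -432180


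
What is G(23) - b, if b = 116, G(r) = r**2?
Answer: 413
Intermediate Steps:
G(23) - b = 23**2 - 1*116 = 529 - 116 = 413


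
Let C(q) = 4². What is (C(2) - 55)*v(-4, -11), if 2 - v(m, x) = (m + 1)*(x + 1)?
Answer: 1092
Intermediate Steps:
C(q) = 16
v(m, x) = 2 - (1 + m)*(1 + x) (v(m, x) = 2 - (m + 1)*(x + 1) = 2 - (1 + m)*(1 + x))
(C(2) - 55)*v(-4, -11) = (16 - 55)*(1 - 1*(-4) - 1*(-11) - 1*(-4)*(-11)) = -39*(1 + 4 + 11 - 44) = -39*(-28) = 1092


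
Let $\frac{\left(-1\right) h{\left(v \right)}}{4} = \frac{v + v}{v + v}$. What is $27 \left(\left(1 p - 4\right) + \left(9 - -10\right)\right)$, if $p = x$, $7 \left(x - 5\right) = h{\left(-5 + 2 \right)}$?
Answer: $\frac{3672}{7} \approx 524.57$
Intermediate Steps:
$h{\left(v \right)} = -4$ ($h{\left(v \right)} = - 4 \frac{v + v}{v + v} = - 4 \frac{2 v}{2 v} = - 4 \cdot 2 v \frac{1}{2 v} = \left(-4\right) 1 = -4$)
$x = \frac{31}{7}$ ($x = 5 + \frac{1}{7} \left(-4\right) = 5 - \frac{4}{7} = \frac{31}{7} \approx 4.4286$)
$p = \frac{31}{7} \approx 4.4286$
$27 \left(\left(1 p - 4\right) + \left(9 - -10\right)\right) = 27 \left(\left(1 \cdot \frac{31}{7} - 4\right) + \left(9 - -10\right)\right) = 27 \left(\left(\frac{31}{7} - 4\right) + \left(9 + 10\right)\right) = 27 \left(\frac{3}{7} + 19\right) = 27 \cdot \frac{136}{7} = \frac{3672}{7}$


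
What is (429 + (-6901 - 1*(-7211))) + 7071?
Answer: 7810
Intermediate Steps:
(429 + (-6901 - 1*(-7211))) + 7071 = (429 + (-6901 + 7211)) + 7071 = (429 + 310) + 7071 = 739 + 7071 = 7810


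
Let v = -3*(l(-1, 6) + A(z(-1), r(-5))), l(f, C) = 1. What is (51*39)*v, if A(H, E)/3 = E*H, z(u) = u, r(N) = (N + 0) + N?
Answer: -184977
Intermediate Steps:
r(N) = 2*N (r(N) = N + N = 2*N)
A(H, E) = 3*E*H (A(H, E) = 3*(E*H) = 3*E*H)
v = -93 (v = -3*(1 + 3*(2*(-5))*(-1)) = -3*(1 + 3*(-10)*(-1)) = -3*(1 + 30) = -3*31 = -93)
(51*39)*v = (51*39)*(-93) = 1989*(-93) = -184977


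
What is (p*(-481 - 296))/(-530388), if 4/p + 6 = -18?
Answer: -259/1060776 ≈ -0.00024416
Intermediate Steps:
p = -⅙ (p = 4/(-6 - 18) = 4/(-24) = 4*(-1/24) = -⅙ ≈ -0.16667)
(p*(-481 - 296))/(-530388) = -(-481 - 296)/6/(-530388) = -⅙*(-777)*(-1/530388) = (259/2)*(-1/530388) = -259/1060776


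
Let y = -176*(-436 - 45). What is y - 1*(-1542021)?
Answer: 1626677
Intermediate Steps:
y = 84656 (y = -176*(-481) = 84656)
y - 1*(-1542021) = 84656 - 1*(-1542021) = 84656 + 1542021 = 1626677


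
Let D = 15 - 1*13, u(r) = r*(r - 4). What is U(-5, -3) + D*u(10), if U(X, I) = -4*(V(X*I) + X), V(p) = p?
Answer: 80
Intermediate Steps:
u(r) = r*(-4 + r)
U(X, I) = -4*X - 4*I*X (U(X, I) = -4*(X*I + X) = -4*(I*X + X) = -4*(X + I*X) = -4*X - 4*I*X)
D = 2 (D = 15 - 13 = 2)
U(-5, -3) + D*u(10) = 4*(-5)*(-1 - 1*(-3)) + 2*(10*(-4 + 10)) = 4*(-5)*(-1 + 3) + 2*(10*6) = 4*(-5)*2 + 2*60 = -40 + 120 = 80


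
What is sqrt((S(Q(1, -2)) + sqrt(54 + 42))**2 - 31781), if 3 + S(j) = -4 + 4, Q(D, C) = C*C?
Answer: 2*I*sqrt(7919 + 6*sqrt(6)) ≈ 178.14*I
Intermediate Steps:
Q(D, C) = C**2
S(j) = -3 (S(j) = -3 + (-4 + 4) = -3 + 0 = -3)
sqrt((S(Q(1, -2)) + sqrt(54 + 42))**2 - 31781) = sqrt((-3 + sqrt(54 + 42))**2 - 31781) = sqrt((-3 + sqrt(96))**2 - 31781) = sqrt((-3 + 4*sqrt(6))**2 - 31781) = sqrt(-31781 + (-3 + 4*sqrt(6))**2)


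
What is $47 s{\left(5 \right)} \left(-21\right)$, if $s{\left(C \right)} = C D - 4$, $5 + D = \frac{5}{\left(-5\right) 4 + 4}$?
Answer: $\frac{482643}{16} \approx 30165.0$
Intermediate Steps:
$D = - \frac{85}{16}$ ($D = -5 + \frac{5}{\left(-5\right) 4 + 4} = -5 + \frac{5}{-20 + 4} = -5 + \frac{5}{-16} = -5 + 5 \left(- \frac{1}{16}\right) = -5 - \frac{5}{16} = - \frac{85}{16} \approx -5.3125$)
$s{\left(C \right)} = -4 - \frac{85 C}{16}$ ($s{\left(C \right)} = C \left(- \frac{85}{16}\right) - 4 = - \frac{85 C}{16} - 4 = -4 - \frac{85 C}{16}$)
$47 s{\left(5 \right)} \left(-21\right) = 47 \left(-4 - \frac{425}{16}\right) \left(-21\right) = 47 \left(- \frac{489}{16}\right) \left(-21\right) = \left(- \frac{22983}{16}\right) \left(-21\right) = \frac{482643}{16}$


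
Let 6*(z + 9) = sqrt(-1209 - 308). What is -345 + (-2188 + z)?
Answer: -2542 + I*sqrt(1517)/6 ≈ -2542.0 + 6.4914*I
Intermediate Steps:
z = -9 + I*sqrt(1517)/6 (z = -9 + sqrt(-1209 - 308)/6 = -9 + sqrt(-1517)/6 = -9 + (I*sqrt(1517))/6 = -9 + I*sqrt(1517)/6 ≈ -9.0 + 6.4914*I)
-345 + (-2188 + z) = -345 + (-2188 + (-9 + I*sqrt(1517)/6)) = -345 + (-2197 + I*sqrt(1517)/6) = -2542 + I*sqrt(1517)/6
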